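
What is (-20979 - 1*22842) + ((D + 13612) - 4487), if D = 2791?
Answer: -31905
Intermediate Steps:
(-20979 - 1*22842) + ((D + 13612) - 4487) = (-20979 - 1*22842) + ((2791 + 13612) - 4487) = (-20979 - 22842) + (16403 - 4487) = -43821 + 11916 = -31905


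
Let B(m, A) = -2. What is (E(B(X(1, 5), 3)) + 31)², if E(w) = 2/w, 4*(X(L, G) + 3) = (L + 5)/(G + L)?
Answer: 900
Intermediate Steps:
X(L, G) = -3 + (5 + L)/(4*(G + L)) (X(L, G) = -3 + ((L + 5)/(G + L))/4 = -3 + ((5 + L)/(G + L))/4 = -3 + (5 + L)/(4*(G + L)))
(E(B(X(1, 5), 3)) + 31)² = (2/(-2) + 31)² = (2*(-½) + 31)² = (-1 + 31)² = 30² = 900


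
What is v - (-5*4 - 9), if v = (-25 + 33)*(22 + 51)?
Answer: 613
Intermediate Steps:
v = 584 (v = 8*73 = 584)
v - (-5*4 - 9) = 584 - (-5*4 - 9) = 584 - (-20 - 9) = 584 - 1*(-29) = 584 + 29 = 613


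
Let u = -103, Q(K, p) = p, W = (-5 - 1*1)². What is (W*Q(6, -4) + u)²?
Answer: 61009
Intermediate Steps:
W = 36 (W = (-5 - 1)² = (-6)² = 36)
(W*Q(6, -4) + u)² = (36*(-4) - 103)² = (-144 - 103)² = (-247)² = 61009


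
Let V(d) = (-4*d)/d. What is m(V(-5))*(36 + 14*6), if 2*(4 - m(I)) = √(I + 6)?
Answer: 480 - 60*√2 ≈ 395.15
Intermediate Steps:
V(d) = -4
m(I) = 4 - √(6 + I)/2 (m(I) = 4 - √(I + 6)/2 = 4 - √(6 + I)/2)
m(V(-5))*(36 + 14*6) = (4 - √(6 - 4)/2)*(36 + 14*6) = (4 - √2/2)*(36 + 84) = (4 - √2/2)*120 = 480 - 60*√2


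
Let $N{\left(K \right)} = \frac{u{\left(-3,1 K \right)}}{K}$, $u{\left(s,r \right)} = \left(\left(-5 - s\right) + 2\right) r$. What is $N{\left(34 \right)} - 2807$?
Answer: $-2807$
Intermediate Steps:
$u{\left(s,r \right)} = r \left(-3 - s\right)$ ($u{\left(s,r \right)} = \left(-3 - s\right) r = r \left(-3 - s\right)$)
$N{\left(K \right)} = 0$ ($N{\left(K \right)} = \frac{\left(-1\right) 1 K \left(3 - 3\right)}{K} = \frac{\left(-1\right) K 0}{K} = \frac{0}{K} = 0$)
$N{\left(34 \right)} - 2807 = 0 - 2807 = -2807$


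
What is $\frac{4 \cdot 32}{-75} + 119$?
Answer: $\frac{8797}{75} \approx 117.29$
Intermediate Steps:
$\frac{4 \cdot 32}{-75} + 119 = \left(- \frac{1}{75}\right) 128 + 119 = - \frac{128}{75} + 119 = \frac{8797}{75}$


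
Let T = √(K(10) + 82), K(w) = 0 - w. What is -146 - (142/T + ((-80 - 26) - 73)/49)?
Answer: -6975/49 - 71*√2/6 ≈ -159.08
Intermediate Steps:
K(w) = -w
T = 6*√2 (T = √(-1*10 + 82) = √(-10 + 82) = √72 = 6*√2 ≈ 8.4853)
-146 - (142/T + ((-80 - 26) - 73)/49) = -146 - (142/((6*√2)) + ((-80 - 26) - 73)/49) = -146 - (142*(√2/12) + (-106 - 73)*(1/49)) = -146 - (71*√2/6 - 179*1/49) = -146 - (71*√2/6 - 179/49) = -146 - (-179/49 + 71*√2/6) = -146 + (179/49 - 71*√2/6) = -6975/49 - 71*√2/6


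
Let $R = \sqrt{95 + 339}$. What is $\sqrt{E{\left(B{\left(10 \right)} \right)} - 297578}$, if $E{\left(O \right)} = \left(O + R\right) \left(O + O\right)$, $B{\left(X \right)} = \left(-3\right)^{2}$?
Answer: $\sqrt{-297416 + 18 \sqrt{434}} \approx 545.01 i$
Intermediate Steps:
$B{\left(X \right)} = 9$
$R = \sqrt{434} \approx 20.833$
$E{\left(O \right)} = 2 O \left(O + \sqrt{434}\right)$ ($E{\left(O \right)} = \left(O + \sqrt{434}\right) \left(O + O\right) = \left(O + \sqrt{434}\right) 2 O = 2 O \left(O + \sqrt{434}\right)$)
$\sqrt{E{\left(B{\left(10 \right)} \right)} - 297578} = \sqrt{2 \cdot 9 \left(9 + \sqrt{434}\right) - 297578} = \sqrt{\left(162 + 18 \sqrt{434}\right) - 297578} = \sqrt{-297416 + 18 \sqrt{434}}$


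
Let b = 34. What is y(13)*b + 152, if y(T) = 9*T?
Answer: 4130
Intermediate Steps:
y(13)*b + 152 = (9*13)*34 + 152 = 117*34 + 152 = 3978 + 152 = 4130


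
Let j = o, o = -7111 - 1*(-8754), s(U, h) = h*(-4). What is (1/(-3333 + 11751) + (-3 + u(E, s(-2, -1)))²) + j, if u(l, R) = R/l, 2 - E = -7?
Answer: 374915299/227286 ≈ 1649.5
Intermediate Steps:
E = 9 (E = 2 - 1*(-7) = 2 + 7 = 9)
s(U, h) = -4*h
o = 1643 (o = -7111 + 8754 = 1643)
j = 1643
(1/(-3333 + 11751) + (-3 + u(E, s(-2, -1)))²) + j = (1/(-3333 + 11751) + (-3 - 4*(-1)/9)²) + 1643 = (1/8418 + (-3 + 4*(⅑))²) + 1643 = (1/8418 + (-3 + 4/9)²) + 1643 = (1/8418 + (-23/9)²) + 1643 = (1/8418 + 529/81) + 1643 = 1484401/227286 + 1643 = 374915299/227286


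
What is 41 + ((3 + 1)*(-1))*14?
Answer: -15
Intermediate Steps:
41 + ((3 + 1)*(-1))*14 = 41 + (4*(-1))*14 = 41 - 4*14 = 41 - 56 = -15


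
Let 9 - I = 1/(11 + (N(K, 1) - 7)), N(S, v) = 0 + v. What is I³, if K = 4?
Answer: 85184/125 ≈ 681.47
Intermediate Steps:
N(S, v) = v
I = 44/5 (I = 9 - 1/(11 + (1 - 7)) = 9 - 1/(11 - 6) = 9 - 1/5 = 9 - 1*⅕ = 9 - ⅕ = 44/5 ≈ 8.8000)
I³ = (44/5)³ = 85184/125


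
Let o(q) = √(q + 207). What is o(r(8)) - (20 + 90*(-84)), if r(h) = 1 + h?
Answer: 7540 + 6*√6 ≈ 7554.7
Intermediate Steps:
o(q) = √(207 + q)
o(r(8)) - (20 + 90*(-84)) = √(207 + (1 + 8)) - (20 + 90*(-84)) = √(207 + 9) - (20 - 7560) = √216 - 1*(-7540) = 6*√6 + 7540 = 7540 + 6*√6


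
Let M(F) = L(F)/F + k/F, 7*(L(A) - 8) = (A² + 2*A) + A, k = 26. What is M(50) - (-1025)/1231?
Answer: 1956939/215425 ≈ 9.0841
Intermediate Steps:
L(A) = 8 + A²/7 + 3*A/7 (L(A) = 8 + ((A² + 2*A) + A)/7 = 8 + (A² + 3*A)/7 = 8 + (A²/7 + 3*A/7) = 8 + A²/7 + 3*A/7)
M(F) = 26/F + (8 + F²/7 + 3*F/7)/F (M(F) = (8 + F²/7 + 3*F/7)/F + 26/F = 26/F + (8 + F²/7 + 3*F/7)/F)
M(50) - (-1025)/1231 = (3/7 + 34/50 + (⅐)*50) - (-1025)/1231 = (3/7 + 34*(1/50) + 50/7) - (-1025)/1231 = (3/7 + 17/25 + 50/7) - 1*(-1025/1231) = 1444/175 + 1025/1231 = 1956939/215425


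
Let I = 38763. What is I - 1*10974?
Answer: 27789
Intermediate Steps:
I - 1*10974 = 38763 - 1*10974 = 38763 - 10974 = 27789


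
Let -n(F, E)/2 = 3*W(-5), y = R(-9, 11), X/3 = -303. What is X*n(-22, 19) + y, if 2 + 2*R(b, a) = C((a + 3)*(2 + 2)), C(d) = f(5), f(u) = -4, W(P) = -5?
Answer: -27273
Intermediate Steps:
X = -909 (X = 3*(-303) = -909)
C(d) = -4
R(b, a) = -3 (R(b, a) = -1 + (½)*(-4) = -1 - 2 = -3)
y = -3
n(F, E) = 30 (n(F, E) = -6*(-5) = -2*(-15) = 30)
X*n(-22, 19) + y = -909*30 - 3 = -27270 - 3 = -27273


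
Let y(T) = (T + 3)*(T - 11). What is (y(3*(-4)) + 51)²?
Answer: 66564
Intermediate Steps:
y(T) = (-11 + T)*(3 + T) (y(T) = (3 + T)*(-11 + T) = (-11 + T)*(3 + T))
(y(3*(-4)) + 51)² = ((-33 + (3*(-4))² - 24*(-4)) + 51)² = ((-33 + (-12)² - 8*(-12)) + 51)² = ((-33 + 144 + 96) + 51)² = (207 + 51)² = 258² = 66564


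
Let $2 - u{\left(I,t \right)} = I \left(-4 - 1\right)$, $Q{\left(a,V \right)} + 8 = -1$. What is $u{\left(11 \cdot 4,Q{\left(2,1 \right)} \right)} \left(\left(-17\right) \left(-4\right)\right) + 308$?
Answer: $15404$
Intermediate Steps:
$Q{\left(a,V \right)} = -9$ ($Q{\left(a,V \right)} = -8 - 1 = -9$)
$u{\left(I,t \right)} = 2 + 5 I$ ($u{\left(I,t \right)} = 2 - I \left(-4 - 1\right) = 2 - I \left(-5\right) = 2 - - 5 I = 2 + 5 I$)
$u{\left(11 \cdot 4,Q{\left(2,1 \right)} \right)} \left(\left(-17\right) \left(-4\right)\right) + 308 = \left(2 + 5 \cdot 11 \cdot 4\right) \left(\left(-17\right) \left(-4\right)\right) + 308 = \left(2 + 5 \cdot 44\right) 68 + 308 = \left(2 + 220\right) 68 + 308 = 222 \cdot 68 + 308 = 15096 + 308 = 15404$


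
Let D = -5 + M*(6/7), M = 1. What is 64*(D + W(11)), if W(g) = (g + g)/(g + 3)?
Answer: -1152/7 ≈ -164.57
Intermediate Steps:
W(g) = 2*g/(3 + g) (W(g) = (2*g)/(3 + g) = 2*g/(3 + g))
D = -29/7 (D = -5 + 1*(6/7) = -5 + 6/7 = -29/7 ≈ -4.1429)
64*(D + W(11)) = 64*(-29/7 + 2*11/(3 + 11)) = 64*(-29/7 + 2*11/14) = 64*(-29/7 + 2*11*(1/14)) = 64*(-29/7 + 11/7) = 64*(-18/7) = -1152/7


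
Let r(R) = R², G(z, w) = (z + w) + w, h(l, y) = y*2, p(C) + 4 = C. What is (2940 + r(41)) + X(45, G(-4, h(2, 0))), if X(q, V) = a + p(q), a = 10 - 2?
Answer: 4670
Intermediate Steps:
p(C) = -4 + C
h(l, y) = 2*y
G(z, w) = z + 2*w (G(z, w) = (w + z) + w = z + 2*w)
a = 8
X(q, V) = 4 + q (X(q, V) = 8 + (-4 + q) = 4 + q)
(2940 + r(41)) + X(45, G(-4, h(2, 0))) = (2940 + 41²) + (4 + 45) = (2940 + 1681) + 49 = 4621 + 49 = 4670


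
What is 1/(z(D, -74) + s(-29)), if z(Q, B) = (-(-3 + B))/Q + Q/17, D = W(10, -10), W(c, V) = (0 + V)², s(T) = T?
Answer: -1700/37991 ≈ -0.044747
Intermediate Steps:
W(c, V) = V²
D = 100 (D = (-10)² = 100)
z(Q, B) = Q/17 + (3 - B)/Q (z(Q, B) = (3 - B)/Q + Q*(1/17) = (3 - B)/Q + Q/17 = Q/17 + (3 - B)/Q)
1/(z(D, -74) + s(-29)) = 1/((3 - 1*(-74) + (1/17)*100²)/100 - 29) = 1/((3 + 74 + (1/17)*10000)/100 - 29) = 1/((3 + 74 + 10000/17)/100 - 29) = 1/((1/100)*(11309/17) - 29) = 1/(11309/1700 - 29) = 1/(-37991/1700) = -1700/37991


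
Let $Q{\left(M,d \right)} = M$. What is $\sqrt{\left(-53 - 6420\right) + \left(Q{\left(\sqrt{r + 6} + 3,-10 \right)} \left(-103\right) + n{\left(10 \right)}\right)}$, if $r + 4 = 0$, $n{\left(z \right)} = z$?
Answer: $\sqrt{-6772 - 103 \sqrt{2}} \approx 83.172 i$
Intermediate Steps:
$r = -4$ ($r = -4 + 0 = -4$)
$\sqrt{\left(-53 - 6420\right) + \left(Q{\left(\sqrt{r + 6} + 3,-10 \right)} \left(-103\right) + n{\left(10 \right)}\right)} = \sqrt{\left(-53 - 6420\right) + \left(\left(\sqrt{-4 + 6} + 3\right) \left(-103\right) + 10\right)} = \sqrt{\left(-53 - 6420\right) + \left(\left(\sqrt{2} + 3\right) \left(-103\right) + 10\right)} = \sqrt{-6473 + \left(\left(3 + \sqrt{2}\right) \left(-103\right) + 10\right)} = \sqrt{-6473 + \left(\left(-309 - 103 \sqrt{2}\right) + 10\right)} = \sqrt{-6473 - \left(299 + 103 \sqrt{2}\right)} = \sqrt{-6772 - 103 \sqrt{2}}$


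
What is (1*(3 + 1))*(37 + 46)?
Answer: 332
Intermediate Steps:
(1*(3 + 1))*(37 + 46) = (1*4)*83 = 4*83 = 332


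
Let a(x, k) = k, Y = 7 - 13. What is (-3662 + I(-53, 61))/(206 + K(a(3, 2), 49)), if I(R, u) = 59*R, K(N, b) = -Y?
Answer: -6789/212 ≈ -32.024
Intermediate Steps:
Y = -6
K(N, b) = 6 (K(N, b) = -1*(-6) = 6)
(-3662 + I(-53, 61))/(206 + K(a(3, 2), 49)) = (-3662 + 59*(-53))/(206 + 6) = (-3662 - 3127)/212 = -6789*1/212 = -6789/212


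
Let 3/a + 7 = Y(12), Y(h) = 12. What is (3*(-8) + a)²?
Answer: 13689/25 ≈ 547.56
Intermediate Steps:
a = ⅗ (a = 3/(-7 + 12) = 3/5 = 3*(⅕) = ⅗ ≈ 0.60000)
(3*(-8) + a)² = (3*(-8) + ⅗)² = (-24 + ⅗)² = (-117/5)² = 13689/25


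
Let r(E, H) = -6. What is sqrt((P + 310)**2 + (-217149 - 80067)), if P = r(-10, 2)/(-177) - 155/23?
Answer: I*sqrt(377917417943)/1357 ≈ 453.02*I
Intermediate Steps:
P = -9099/1357 (P = -6/(-177) - 155/23 = -6*(-1/177) - 155*1/23 = 2/59 - 155/23 = -9099/1357 ≈ -6.7052)
sqrt((P + 310)**2 + (-217149 - 80067)) = sqrt((-9099/1357 + 310)**2 + (-217149 - 80067)) = sqrt((411571/1357)**2 - 297216) = sqrt(169390688041/1841449 - 297216) = sqrt(-377917417943/1841449) = I*sqrt(377917417943)/1357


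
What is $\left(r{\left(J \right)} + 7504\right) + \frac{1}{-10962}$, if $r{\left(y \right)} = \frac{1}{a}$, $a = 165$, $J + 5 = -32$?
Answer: $\frac{4524240239}{602910} \approx 7504.0$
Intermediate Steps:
$J = -37$ ($J = -5 - 32 = -37$)
$r{\left(y \right)} = \frac{1}{165}$
$\left(r{\left(J \right)} + 7504\right) + \frac{1}{-10962} = \left(\frac{1}{165} + 7504\right) + \frac{1}{-10962} = \frac{1238161}{165} - \frac{1}{10962} = \frac{4524240239}{602910}$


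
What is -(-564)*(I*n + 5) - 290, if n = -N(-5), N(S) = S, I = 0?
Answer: 2530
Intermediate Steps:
n = 5 (n = -1*(-5) = 5)
-(-564)*(I*n + 5) - 290 = -(-564)*(0*5 + 5) - 290 = -(-564)*(0 + 5) - 290 = -(-564)*5 - 290 = -141*(-20) - 290 = 2820 - 290 = 2530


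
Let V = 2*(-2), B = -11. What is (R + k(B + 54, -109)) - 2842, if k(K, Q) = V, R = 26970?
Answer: 24124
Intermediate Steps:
V = -4
k(K, Q) = -4
(R + k(B + 54, -109)) - 2842 = (26970 - 4) - 2842 = 26966 - 2842 = 24124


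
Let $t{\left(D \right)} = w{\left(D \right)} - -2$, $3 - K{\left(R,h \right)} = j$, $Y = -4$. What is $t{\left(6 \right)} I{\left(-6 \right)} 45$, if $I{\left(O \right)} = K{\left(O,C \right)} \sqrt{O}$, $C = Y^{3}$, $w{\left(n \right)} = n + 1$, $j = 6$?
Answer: $- 1215 i \sqrt{6} \approx - 2976.1 i$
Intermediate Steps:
$w{\left(n \right)} = 1 + n$
$C = -64$ ($C = \left(-4\right)^{3} = -64$)
$K{\left(R,h \right)} = -3$ ($K{\left(R,h \right)} = 3 - 6 = -3$)
$I{\left(O \right)} = - 3 \sqrt{O}$
$t{\left(D \right)} = 3 + D$ ($t{\left(D \right)} = \left(1 + D\right) - -2 = \left(1 + D\right) + 2 = 3 + D$)
$t{\left(6 \right)} I{\left(-6 \right)} 45 = \left(3 + 6\right) \left(- 3 \sqrt{-6}\right) 45 = 9 \left(- 3 i \sqrt{6}\right) 45 = - 27 i \sqrt{6} \cdot 45 = - 1215 i \sqrt{6}$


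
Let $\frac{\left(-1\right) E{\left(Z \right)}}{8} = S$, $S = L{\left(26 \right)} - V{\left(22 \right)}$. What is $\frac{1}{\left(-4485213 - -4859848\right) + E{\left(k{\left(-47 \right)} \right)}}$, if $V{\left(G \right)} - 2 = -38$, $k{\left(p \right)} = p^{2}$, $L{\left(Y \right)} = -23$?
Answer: $\frac{1}{374531} \approx 2.67 \cdot 10^{-6}$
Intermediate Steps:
$V{\left(G \right)} = -36$ ($V{\left(G \right)} = 2 - 38 = -36$)
$S = 13$ ($S = -23 - -36 = -23 + 36 = 13$)
$E{\left(Z \right)} = -104$ ($E{\left(Z \right)} = \left(-8\right) 13 = -104$)
$\frac{1}{\left(-4485213 - -4859848\right) + E{\left(k{\left(-47 \right)} \right)}} = \frac{1}{\left(-4485213 - -4859848\right) - 104} = \frac{1}{\left(-4485213 + 4859848\right) - 104} = \frac{1}{374635 - 104} = \frac{1}{374531}$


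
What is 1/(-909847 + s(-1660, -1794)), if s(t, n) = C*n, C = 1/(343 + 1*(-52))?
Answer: -97/88255757 ≈ -1.0991e-6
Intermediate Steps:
C = 1/291 (C = 1/(343 - 52) = 1/291 ≈ 0.0034364)
s(t, n) = n/291
1/(-909847 + s(-1660, -1794)) = 1/(-909847 + (1/291)*(-1794)) = 1/(-909847 - 598/97) = 1/(-88255757/97) = -97/88255757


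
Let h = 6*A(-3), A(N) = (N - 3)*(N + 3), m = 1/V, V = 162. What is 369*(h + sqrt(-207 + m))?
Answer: 41*I*sqrt(67066)/2 ≈ 5308.9*I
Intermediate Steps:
m = 1/162 ≈ 0.0061728
A(N) = (-3 + N)*(3 + N)
h = 0 (h = 6*(-9 + (-3)**2) = 6*(-9 + 9) = 6*0 = 0)
369*(h + sqrt(-207 + m)) = 369*(0 + sqrt(-207 + 1/162)) = 369*(0 + sqrt(-33533/162)) = 369*(0 + I*sqrt(67066)/18) = 369*(I*sqrt(67066)/18) = 41*I*sqrt(67066)/2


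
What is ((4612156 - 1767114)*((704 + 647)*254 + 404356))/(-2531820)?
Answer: -35444955757/42197 ≈ -8.3999e+5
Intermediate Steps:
((4612156 - 1767114)*((704 + 647)*254 + 404356))/(-2531820) = (2845042*(1351*254 + 404356))*(-1/2531820) = (2845042*(343154 + 404356))*(-1/2531820) = (2845042*747510)*(-1/2531820) = 2126697345420*(-1/2531820) = -35444955757/42197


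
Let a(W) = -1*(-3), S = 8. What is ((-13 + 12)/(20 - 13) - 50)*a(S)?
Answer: -1053/7 ≈ -150.43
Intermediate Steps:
a(W) = 3
((-13 + 12)/(20 - 13) - 50)*a(S) = ((-13 + 12)/(20 - 13) - 50)*3 = (-1/7 - 50)*3 = (-1*⅐ - 50)*3 = (-⅐ - 50)*3 = -351/7*3 = -1053/7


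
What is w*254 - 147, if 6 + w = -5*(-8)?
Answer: 8489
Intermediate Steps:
w = 34 (w = -6 - 5*(-8) = -6 + 40 = 34)
w*254 - 147 = 34*254 - 147 = 8636 - 147 = 8489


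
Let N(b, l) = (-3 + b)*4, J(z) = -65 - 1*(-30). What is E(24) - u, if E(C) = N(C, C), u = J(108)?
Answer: 119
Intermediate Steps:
J(z) = -35 (J(z) = -65 + 30 = -35)
N(b, l) = -12 + 4*b
u = -35
E(C) = -12 + 4*C
E(24) - u = (-12 + 4*24) - 1*(-35) = (-12 + 96) + 35 = 84 + 35 = 119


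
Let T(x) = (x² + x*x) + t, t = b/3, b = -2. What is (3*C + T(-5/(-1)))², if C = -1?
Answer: 19321/9 ≈ 2146.8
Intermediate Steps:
t = -⅔ (t = -2/3 = -2*⅓ = -⅔ ≈ -0.66667)
T(x) = -⅔ + 2*x² (T(x) = (x² + x*x) - ⅔ = (x² + x²) - ⅔ = 2*x² - ⅔ = -⅔ + 2*x²)
(3*C + T(-5/(-1)))² = (3*(-1) + (-⅔ + 2*(-5/(-1))²))² = (-3 + (-⅔ + 2*(-5*(-1))²))² = (-3 + (-⅔ + 2*5²))² = (-3 + (-⅔ + 2*25))² = (-3 + (-⅔ + 50))² = (-3 + 148/3)² = (139/3)² = 19321/9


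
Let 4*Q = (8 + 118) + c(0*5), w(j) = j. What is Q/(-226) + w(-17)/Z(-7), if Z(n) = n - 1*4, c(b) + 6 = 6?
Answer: 6991/4972 ≈ 1.4061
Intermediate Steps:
c(b) = 0 (c(b) = -6 + 6 = 0)
Z(n) = -4 + n (Z(n) = n - 4 = -4 + n)
Q = 63/2 (Q = ((8 + 118) + 0)/4 = (126 + 0)/4 = (1/4)*126 = 63/2 ≈ 31.500)
Q/(-226) + w(-17)/Z(-7) = (63/2)/(-226) - 17/(-4 - 7) = (63/2)*(-1/226) - 17/(-11) = -63/452 - 17*(-1/11) = -63/452 + 17/11 = 6991/4972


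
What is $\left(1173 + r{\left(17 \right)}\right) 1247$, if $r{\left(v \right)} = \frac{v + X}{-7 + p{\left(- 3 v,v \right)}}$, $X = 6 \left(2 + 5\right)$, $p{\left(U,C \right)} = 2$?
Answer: $\frac{7240082}{5} \approx 1.448 \cdot 10^{6}$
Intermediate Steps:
$X = 42$ ($X = 6 \cdot 7 = 42$)
$r{\left(v \right)} = - \frac{42}{5} - \frac{v}{5}$ ($r{\left(v \right)} = \frac{v + 42}{-7 + 2} = \frac{42 + v}{-5} = \left(42 + v\right) \left(- \frac{1}{5}\right) = - \frac{42}{5} - \frac{v}{5}$)
$\left(1173 + r{\left(17 \right)}\right) 1247 = \left(1173 - \frac{59}{5}\right) 1247 = \frac{5806}{5} \cdot 1247 = \frac{7240082}{5}$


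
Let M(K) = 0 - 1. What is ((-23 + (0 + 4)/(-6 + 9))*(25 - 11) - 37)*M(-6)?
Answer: 1021/3 ≈ 340.33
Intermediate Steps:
M(K) = -1
((-23 + (0 + 4)/(-6 + 9))*(25 - 11) - 37)*M(-6) = ((-23 + (0 + 4)/(-6 + 9))*(25 - 11) - 37)*(-1) = ((-23 + 4/3)*14 - 37)*(-1) = (-65/3*14 - 37)*(-1) = (-910/3 - 37)*(-1) = -1021/3*(-1) = 1021/3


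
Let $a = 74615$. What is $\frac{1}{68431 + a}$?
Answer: $\frac{1}{143046} \approx 6.9908 \cdot 10^{-6}$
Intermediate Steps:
$\frac{1}{68431 + a} = \frac{1}{68431 + 74615} = \frac{1}{143046}$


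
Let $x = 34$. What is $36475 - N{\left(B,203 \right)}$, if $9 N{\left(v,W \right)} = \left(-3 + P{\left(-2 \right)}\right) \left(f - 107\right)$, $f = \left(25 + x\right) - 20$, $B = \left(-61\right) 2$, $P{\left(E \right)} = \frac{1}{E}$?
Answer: $\frac{328037}{9} \approx 36449.0$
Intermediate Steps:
$B = -122$
$f = 39$ ($f = \left(25 + 34\right) - 20 = 59 - 20 = 39$)
$N{\left(v,W \right)} = \frac{238}{9}$ ($N{\left(v,W \right)} = \frac{\left(-3 + \frac{1}{-2}\right) \left(39 - 107\right)}{9} = \frac{\left(-3 - \frac{1}{2}\right) \left(-68\right)}{9} = \frac{\left(- \frac{7}{2}\right) \left(-68\right)}{9} = \frac{1}{9} \cdot 238 = \frac{238}{9}$)
$36475 - N{\left(B,203 \right)} = 36475 - \frac{238}{9} = \frac{328037}{9}$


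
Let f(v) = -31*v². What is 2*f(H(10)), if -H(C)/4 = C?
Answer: -99200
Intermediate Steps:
H(C) = -4*C
2*f(H(10)) = 2*(-31*(-4*10)²) = 2*(-31*(-40)²) = 2*(-31*1600) = 2*(-49600) = -99200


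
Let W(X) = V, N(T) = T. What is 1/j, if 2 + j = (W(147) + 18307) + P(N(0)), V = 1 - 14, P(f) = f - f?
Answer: 1/18292 ≈ 5.4669e-5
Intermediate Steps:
P(f) = 0
V = -13
W(X) = -13
j = 18292 (j = -2 + ((-13 + 18307) + 0) = -2 + (18294 + 0) = -2 + 18294 = 18292)
1/j = 1/18292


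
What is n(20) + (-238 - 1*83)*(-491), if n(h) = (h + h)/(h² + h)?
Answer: 3309833/21 ≈ 1.5761e+5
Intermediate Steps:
n(h) = 2*h/(h + h²) (n(h) = (2*h)/(h + h²) = 2*h/(h + h²))
n(20) + (-238 - 1*83)*(-491) = 2/(1 + 20) + (-238 - 1*83)*(-491) = 2/21 + (-238 - 83)*(-491) = 2*(1/21) - 321*(-491) = 2/21 + 157611 = 3309833/21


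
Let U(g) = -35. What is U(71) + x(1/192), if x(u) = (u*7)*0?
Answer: -35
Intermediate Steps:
x(u) = 0 (x(u) = (7*u)*0 = 0)
U(71) + x(1/192) = -35 + 0 = -35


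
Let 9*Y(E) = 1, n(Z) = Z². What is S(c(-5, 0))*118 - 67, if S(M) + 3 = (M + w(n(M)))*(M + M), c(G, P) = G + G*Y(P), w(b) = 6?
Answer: -81301/81 ≈ -1003.7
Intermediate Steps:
Y(E) = ⅑ (Y(E) = (⅑)*1 = ⅑)
c(G, P) = 10*G/9 (c(G, P) = G + G*(⅑) = G + G/9 = 10*G/9)
S(M) = -3 + 2*M*(6 + M) (S(M) = -3 + (M + 6)*(M + M) = -3 + (6 + M)*(2*M) = -3 + 2*M*(6 + M))
S(c(-5, 0))*118 - 67 = (-3 + 2*((10/9)*(-5))² + 12*((10/9)*(-5)))*118 - 67 = (-3 + 2*(-50/9)² + 12*(-50/9))*118 - 67 = (-3 + 2*(2500/81) - 200/3)*118 - 67 = (-3 + 5000/81 - 200/3)*118 - 67 = -643/81*118 - 67 = -75874/81 - 67 = -81301/81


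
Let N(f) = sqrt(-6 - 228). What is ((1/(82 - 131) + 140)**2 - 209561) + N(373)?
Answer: -456110080/2401 + 3*I*sqrt(26) ≈ -1.8997e+5 + 15.297*I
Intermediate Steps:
N(f) = 3*I*sqrt(26) (N(f) = sqrt(-234) = 3*I*sqrt(26))
((1/(82 - 131) + 140)**2 - 209561) + N(373) = ((1/(82 - 131) + 140)**2 - 209561) + 3*I*sqrt(26) = ((1/(-49) + 140)**2 - 209561) + 3*I*sqrt(26) = ((-1/49 + 140)**2 - 209561) + 3*I*sqrt(26) = ((6859/49)**2 - 209561) + 3*I*sqrt(26) = (47045881/2401 - 209561) + 3*I*sqrt(26) = -456110080/2401 + 3*I*sqrt(26)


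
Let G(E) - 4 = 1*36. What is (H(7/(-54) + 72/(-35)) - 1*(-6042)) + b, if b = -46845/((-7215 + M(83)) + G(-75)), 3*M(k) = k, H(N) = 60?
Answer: 130979619/21442 ≈ 6108.6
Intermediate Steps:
M(k) = k/3
G(E) = 40 (G(E) = 4 + 1*36 = 4 + 36 = 40)
b = 140535/21442 (b = -46845/((-7215 + (⅓)*83) + 40) = -46845/((-7215 + 83/3) + 40) = -46845/(-21562/3 + 40) = -46845/(-21442/3) = -46845*(-3/21442) = 140535/21442 ≈ 6.5542)
(H(7/(-54) + 72/(-35)) - 1*(-6042)) + b = (60 - 1*(-6042)) + 140535/21442 = (60 + 6042) + 140535/21442 = 6102 + 140535/21442 = 130979619/21442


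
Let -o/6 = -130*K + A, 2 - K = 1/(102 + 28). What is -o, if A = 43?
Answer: -1296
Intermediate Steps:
K = 259/130 (K = 2 - 1/(102 + 28) = 2 - 1/130 = 259/130 ≈ 1.9923)
o = 1296 (o = -6*(-130*259/130 + 43) = -6*(-259 + 43) = -6*(-216) = 1296)
-o = -1*1296 = -1296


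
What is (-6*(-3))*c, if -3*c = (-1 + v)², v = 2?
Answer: -6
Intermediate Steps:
c = -⅓ (c = -(-1 + 2)²/3 = -⅓*1² = -⅓*1 = -⅓ ≈ -0.33333)
(-6*(-3))*c = -6*(-3)*(-⅓) = 18*(-⅓) = -6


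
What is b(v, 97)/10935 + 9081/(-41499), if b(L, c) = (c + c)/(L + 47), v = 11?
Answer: -3672664/16807095 ≈ -0.21852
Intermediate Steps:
b(L, c) = 2*c/(47 + L) (b(L, c) = (2*c)/(47 + L) = 2*c/(47 + L))
b(v, 97)/10935 + 9081/(-41499) = (2*97/(47 + 11))/10935 + 9081/(-41499) = (2*97/58)*(1/10935) + 9081*(-1/41499) = (2*97*(1/58))*(1/10935) - 1009/4611 = (97/29)*(1/10935) - 1009/4611 = 97/317115 - 1009/4611 = -3672664/16807095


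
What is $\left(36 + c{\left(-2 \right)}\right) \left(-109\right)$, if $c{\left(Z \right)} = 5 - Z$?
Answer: $-4687$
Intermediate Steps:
$\left(36 + c{\left(-2 \right)}\right) \left(-109\right) = \left(36 + \left(5 - -2\right)\right) \left(-109\right) = \left(36 + \left(5 + 2\right)\right) \left(-109\right) = \left(36 + 7\right) \left(-109\right) = 43 \left(-109\right) = -4687$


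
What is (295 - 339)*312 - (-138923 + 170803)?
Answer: -45608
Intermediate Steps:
(295 - 339)*312 - (-138923 + 170803) = -44*312 - 1*31880 = -13728 - 31880 = -45608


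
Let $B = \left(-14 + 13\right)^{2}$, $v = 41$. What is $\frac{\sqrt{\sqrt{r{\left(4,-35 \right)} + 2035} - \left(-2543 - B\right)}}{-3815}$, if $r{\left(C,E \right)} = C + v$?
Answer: $- \frac{2 \sqrt{636 + \sqrt{130}}}{3815} \approx -0.013339$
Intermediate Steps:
$B = 1$ ($B = \left(-1\right)^{2} = 1$)
$r{\left(C,E \right)} = 41 + C$ ($r{\left(C,E \right)} = C + 41 = 41 + C$)
$\frac{\sqrt{\sqrt{r{\left(4,-35 \right)} + 2035} - \left(-2543 - B\right)}}{-3815} = \frac{\sqrt{\sqrt{\left(41 + 4\right) + 2035} + \left(1562 - \left(-981 - 1\right)\right)}}{-3815} = \sqrt{\sqrt{45 + 2035} + \left(1562 - \left(-981 - 1\right)\right)} \left(- \frac{1}{3815}\right) = \sqrt{\sqrt{2080} + \left(1562 - -982\right)} \left(- \frac{1}{3815}\right) = \sqrt{4 \sqrt{130} + \left(1562 + 982\right)} \left(- \frac{1}{3815}\right) = \sqrt{4 \sqrt{130} + 2544} \left(- \frac{1}{3815}\right) = \sqrt{2544 + 4 \sqrt{130}} \left(- \frac{1}{3815}\right) = - \frac{\sqrt{2544 + 4 \sqrt{130}}}{3815}$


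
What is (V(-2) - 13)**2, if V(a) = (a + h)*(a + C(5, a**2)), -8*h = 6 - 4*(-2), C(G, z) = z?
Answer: 1681/4 ≈ 420.25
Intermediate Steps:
h = -7/4 (h = -(6 - 4*(-2))/8 = -(6 + 8)/8 = -1/8*14 = -7/4 ≈ -1.7500)
V(a) = (-7/4 + a)*(a + a**2) (V(a) = (a - 7/4)*(a + a**2) = (-7/4 + a)*(a + a**2))
(V(-2) - 13)**2 = ((1/4)*(-2)*(-7 - 3*(-2) + 4*(-2)**2) - 13)**2 = ((1/4)*(-2)*(-7 + 6 + 4*4) - 13)**2 = ((1/4)*(-2)*(-7 + 6 + 16) - 13)**2 = ((1/4)*(-2)*15 - 13)**2 = (-15/2 - 13)**2 = (-41/2)**2 = 1681/4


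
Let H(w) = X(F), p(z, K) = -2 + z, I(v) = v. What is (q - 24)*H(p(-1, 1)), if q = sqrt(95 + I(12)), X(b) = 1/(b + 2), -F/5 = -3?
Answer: -24/17 + sqrt(107)/17 ≈ -0.80329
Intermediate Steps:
F = 15 (F = -5*(-3) = 15)
X(b) = 1/(2 + b)
q = sqrt(107) (q = sqrt(95 + 12) = sqrt(107) ≈ 10.344)
H(w) = 1/17 (H(w) = 1/(2 + 15) = 1/17)
(q - 24)*H(p(-1, 1)) = (sqrt(107) - 24)*(1/17) = (-24 + sqrt(107))*(1/17) = -24/17 + sqrt(107)/17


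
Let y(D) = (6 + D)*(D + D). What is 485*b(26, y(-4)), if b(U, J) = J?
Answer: -7760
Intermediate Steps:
y(D) = 2*D*(6 + D) (y(D) = (6 + D)*(2*D) = 2*D*(6 + D))
485*b(26, y(-4)) = 485*(2*(-4)*(6 - 4)) = 485*(2*(-4)*2) = 485*(-16) = -7760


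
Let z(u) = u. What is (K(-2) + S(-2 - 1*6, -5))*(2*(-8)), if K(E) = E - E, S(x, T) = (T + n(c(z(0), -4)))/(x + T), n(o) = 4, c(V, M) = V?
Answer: -16/13 ≈ -1.2308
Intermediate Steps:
S(x, T) = (4 + T)/(T + x) (S(x, T) = (T + 4)/(x + T) = (4 + T)/(T + x))
K(E) = 0
(K(-2) + S(-2 - 1*6, -5))*(2*(-8)) = (0 + (4 - 5)/(-5 + (-2 - 1*6)))*(2*(-8)) = (0 - 1/(-5 + (-2 - 6)))*(-16) = (0 - 1/(-5 - 8))*(-16) = (0 - 1/(-13))*(-16) = (0 - 1/13*(-1))*(-16) = (0 + 1/13)*(-16) = (1/13)*(-16) = -16/13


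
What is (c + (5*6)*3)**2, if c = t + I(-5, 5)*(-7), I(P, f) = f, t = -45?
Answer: 100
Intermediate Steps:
c = -80 (c = -45 + 5*(-7) = -45 - 35 = -80)
(c + (5*6)*3)**2 = (-80 + (5*6)*3)**2 = (-80 + 30*3)**2 = (-80 + 90)**2 = 10**2 = 100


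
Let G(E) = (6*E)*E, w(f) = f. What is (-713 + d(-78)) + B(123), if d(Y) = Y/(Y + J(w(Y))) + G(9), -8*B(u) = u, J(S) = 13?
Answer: -9647/40 ≈ -241.18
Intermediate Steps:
G(E) = 6*E**2
B(u) = -u/8
d(Y) = 486 + Y/(13 + Y) (d(Y) = Y/(Y + 13) + 6*9**2 = Y/(13 + Y) + 6*81 = Y/(13 + Y) + 486 = 486 + Y/(13 + Y))
(-713 + d(-78)) + B(123) = (-713 + (6318 + 487*(-78))/(13 - 78)) - 1/8*123 = (-713 + (6318 - 37986)/(-65)) - 123/8 = (-713 - 1/65*(-31668)) - 123/8 = (-713 + 2436/5) - 123/8 = -1129/5 - 123/8 = -9647/40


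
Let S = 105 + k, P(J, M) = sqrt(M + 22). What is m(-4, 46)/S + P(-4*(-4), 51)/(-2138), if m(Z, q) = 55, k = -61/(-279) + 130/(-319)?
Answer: 4895055/9328294 - sqrt(73)/2138 ≈ 0.52076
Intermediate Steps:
k = -16811/89001 (k = -61*(-1/279) + 130*(-1/319) = 61/279 - 130/319 = -16811/89001 ≈ -0.18889)
P(J, M) = sqrt(22 + M)
S = 9328294/89001 (S = 105 - 16811/89001 = 9328294/89001 ≈ 104.81)
m(-4, 46)/S + P(-4*(-4), 51)/(-2138) = 55/(9328294/89001) + sqrt(22 + 51)/(-2138) = 55*(89001/9328294) + sqrt(73)*(-1/2138) = 4895055/9328294 - sqrt(73)/2138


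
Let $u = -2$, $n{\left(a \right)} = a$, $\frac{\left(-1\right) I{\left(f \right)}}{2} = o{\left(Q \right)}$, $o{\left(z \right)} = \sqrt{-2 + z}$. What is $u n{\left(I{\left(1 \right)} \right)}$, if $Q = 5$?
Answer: $4 \sqrt{3} \approx 6.9282$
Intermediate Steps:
$I{\left(f \right)} = - 2 \sqrt{3}$ ($I{\left(f \right)} = - 2 \sqrt{-2 + 5} = - 2 \sqrt{3}$)
$u n{\left(I{\left(1 \right)} \right)} = - 2 \left(- 2 \sqrt{3}\right) = 4 \sqrt{3}$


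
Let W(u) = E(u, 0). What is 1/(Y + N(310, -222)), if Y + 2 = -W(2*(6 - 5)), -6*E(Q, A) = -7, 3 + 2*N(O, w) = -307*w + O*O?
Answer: 3/246367 ≈ 1.2177e-5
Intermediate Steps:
N(O, w) = -3/2 + O²/2 - 307*w/2 (N(O, w) = -3/2 + (-307*w + O*O)/2 = -3/2 + (-307*w + O²)/2 = -3/2 + (O² - 307*w)/2 = -3/2 + (O²/2 - 307*w/2) = -3/2 + O²/2 - 307*w/2)
E(Q, A) = 7/6 (E(Q, A) = -⅙*(-7) = 7/6)
W(u) = 7/6
Y = -19/6 (Y = -2 - 1*7/6 = -2 - 7/6 = -19/6 ≈ -3.1667)
1/(Y + N(310, -222)) = 1/(-19/6 + (-3/2 + (½)*310² - 307/2*(-222))) = 1/(-19/6 + (-3/2 + (½)*96100 + 34077)) = 1/(-19/6 + (-3/2 + 48050 + 34077)) = 1/(-19/6 + 164251/2) = 1/(246367/3) = 3/246367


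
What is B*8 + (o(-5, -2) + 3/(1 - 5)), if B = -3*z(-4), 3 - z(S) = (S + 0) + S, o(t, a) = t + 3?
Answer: -1067/4 ≈ -266.75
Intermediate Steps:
o(t, a) = 3 + t
z(S) = 3 - 2*S (z(S) = 3 - ((S + 0) + S) = 3 - (S + S) = 3 - 2*S)
B = -33 (B = -3*(3 - 2*(-4)) = -3*(3 + 8) = -3*11 = -33)
B*8 + (o(-5, -2) + 3/(1 - 5)) = -33*8 + ((3 - 5) + 3/(1 - 5)) = -264 + (-2 + 3/(-4)) = -264 + (-2 - ¼*3) = -264 + (-2 - ¾) = -264 - 11/4 = -1067/4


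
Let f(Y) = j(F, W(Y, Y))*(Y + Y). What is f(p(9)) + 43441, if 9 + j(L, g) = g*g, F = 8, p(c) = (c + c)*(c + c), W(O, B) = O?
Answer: 68062057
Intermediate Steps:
p(c) = 4*c² (p(c) = (2*c)*(2*c) = 4*c²)
j(L, g) = -9 + g² (j(L, g) = -9 + g*g = -9 + g²)
f(Y) = 2*Y*(-9 + Y²) (f(Y) = (-9 + Y²)*(Y + Y) = (-9 + Y²)*(2*Y) = 2*Y*(-9 + Y²))
f(p(9)) + 43441 = 2*(4*9²)*(-9 + (4*9²)²) + 43441 = 2*(4*81)*(-9 + (4*81)²) + 43441 = 2*324*(-9 + 324²) + 43441 = 2*324*(-9 + 104976) + 43441 = 2*324*104967 + 43441 = 68018616 + 43441 = 68062057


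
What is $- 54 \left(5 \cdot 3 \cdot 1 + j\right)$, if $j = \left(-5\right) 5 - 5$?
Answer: $810$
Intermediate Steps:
$j = -30$ ($j = -25 - 5 = -30$)
$- 54 \left(5 \cdot 3 \cdot 1 + j\right) = - 54 \left(5 \cdot 3 \cdot 1 - 30\right) = - 54 \left(15 \cdot 1 - 30\right) = - 54 \left(15 - 30\right) = \left(-54\right) \left(-15\right) = 810$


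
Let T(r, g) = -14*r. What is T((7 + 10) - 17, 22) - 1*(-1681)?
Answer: 1681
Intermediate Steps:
T((7 + 10) - 17, 22) - 1*(-1681) = -14*((7 + 10) - 17) - 1*(-1681) = -14*(17 - 17) + 1681 = -14*0 + 1681 = 0 + 1681 = 1681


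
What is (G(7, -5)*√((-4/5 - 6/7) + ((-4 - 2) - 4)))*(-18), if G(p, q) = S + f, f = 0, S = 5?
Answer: -36*I*√3570/7 ≈ -307.28*I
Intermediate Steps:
G(p, q) = 5 (G(p, q) = 5 + 0 = 5)
(G(7, -5)*√((-4/5 - 6/7) + ((-4 - 2) - 4)))*(-18) = (5*√((-4/5 - 6/7) + ((-4 - 2) - 4)))*(-18) = (5*√((-4*⅕ - 6*⅐) + (-6 - 4)))*(-18) = (5*√((-⅘ - 6/7) - 10))*(-18) = (5*√(-58/35 - 10))*(-18) = (5*√(-408/35))*(-18) = (5*(2*I*√3570/35))*(-18) = (2*I*√3570/7)*(-18) = -36*I*√3570/7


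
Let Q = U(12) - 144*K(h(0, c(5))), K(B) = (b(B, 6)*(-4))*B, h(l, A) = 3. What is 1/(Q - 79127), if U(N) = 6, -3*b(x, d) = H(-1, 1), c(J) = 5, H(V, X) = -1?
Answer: -1/78545 ≈ -1.2732e-5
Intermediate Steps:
b(x, d) = 1/3 (b(x, d) = -1/3*(-1) = 1/3)
K(B) = -4*B/3 (K(B) = ((1/3)*(-4))*B = -4*B/3)
Q = 582 (Q = 6 - (-192)*3 = 6 - 144*(-4) = 6 + 576 = 582)
1/(Q - 79127) = 1/(582 - 79127) = 1/(-78545) = -1/78545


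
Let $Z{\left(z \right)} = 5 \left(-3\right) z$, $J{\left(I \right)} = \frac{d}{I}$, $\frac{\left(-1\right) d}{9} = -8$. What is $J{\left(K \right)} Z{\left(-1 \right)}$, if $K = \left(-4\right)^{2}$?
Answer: $\frac{135}{2} \approx 67.5$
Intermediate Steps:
$d = 72$ ($d = \left(-9\right) \left(-8\right) = 72$)
$K = 16$
$J{\left(I \right)} = \frac{72}{I}$
$Z{\left(z \right)} = - 15 z$
$J{\left(K \right)} Z{\left(-1 \right)} = \frac{72}{16} \left(\left(-15\right) \left(-1\right)\right) = 72 \cdot \frac{1}{16} \cdot 15 = \frac{9}{2} \cdot 15 = \frac{135}{2}$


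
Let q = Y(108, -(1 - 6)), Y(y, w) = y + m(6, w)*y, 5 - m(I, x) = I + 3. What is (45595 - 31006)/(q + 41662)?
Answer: 14589/41338 ≈ 0.35292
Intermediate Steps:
m(I, x) = 2 - I (m(I, x) = 5 - (I + 3) = 5 - (3 + I) = 5 + (-3 - I) = 2 - I)
Y(y, w) = -3*y (Y(y, w) = y + (2 - 1*6)*y = y + (2 - 6)*y = y - 4*y = -3*y)
q = -324 (q = -3*108 = -324)
(45595 - 31006)/(q + 41662) = (45595 - 31006)/(-324 + 41662) = 14589/41338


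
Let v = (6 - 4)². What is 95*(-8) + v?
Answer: -756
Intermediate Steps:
v = 4 (v = 2² = 4)
95*(-8) + v = 95*(-8) + 4 = -760 + 4 = -756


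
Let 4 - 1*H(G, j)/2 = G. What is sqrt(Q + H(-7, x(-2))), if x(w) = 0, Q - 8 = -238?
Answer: 4*I*sqrt(13) ≈ 14.422*I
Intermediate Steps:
Q = -230 (Q = 8 - 238 = -230)
H(G, j) = 8 - 2*G
sqrt(Q + H(-7, x(-2))) = sqrt(-230 + (8 - 2*(-7))) = sqrt(-230 + (8 + 14)) = sqrt(-230 + 22) = sqrt(-208) = 4*I*sqrt(13)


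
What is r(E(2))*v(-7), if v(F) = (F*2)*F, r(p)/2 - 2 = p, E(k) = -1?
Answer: 196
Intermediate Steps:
r(p) = 4 + 2*p
v(F) = 2*F² (v(F) = (2*F)*F = 2*F²)
r(E(2))*v(-7) = (4 + 2*(-1))*(2*(-7)²) = (4 - 2)*(2*49) = 2*98 = 196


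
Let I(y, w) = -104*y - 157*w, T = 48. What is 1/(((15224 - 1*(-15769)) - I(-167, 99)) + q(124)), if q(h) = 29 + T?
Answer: 1/29245 ≈ 3.4194e-5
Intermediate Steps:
q(h) = 77 (q(h) = 29 + 48 = 77)
I(y, w) = -157*w - 104*y
1/(((15224 - 1*(-15769)) - I(-167, 99)) + q(124)) = 1/(((15224 - 1*(-15769)) - (-157*99 - 104*(-167))) + 77) = 1/(((15224 + 15769) - (-15543 + 17368)) + 77) = 1/((30993 - 1*1825) + 77) = 1/((30993 - 1825) + 77) = 1/(29168 + 77) = 1/29245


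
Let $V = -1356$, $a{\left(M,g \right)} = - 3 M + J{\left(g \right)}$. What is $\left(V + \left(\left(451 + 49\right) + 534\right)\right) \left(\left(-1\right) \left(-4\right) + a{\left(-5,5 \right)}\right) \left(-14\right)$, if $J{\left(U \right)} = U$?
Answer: $108192$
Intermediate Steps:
$a{\left(M,g \right)} = g - 3 M$ ($a{\left(M,g \right)} = - 3 M + g = g - 3 M$)
$\left(V + \left(\left(451 + 49\right) + 534\right)\right) \left(\left(-1\right) \left(-4\right) + a{\left(-5,5 \right)}\right) \left(-14\right) = \left(-1356 + \left(\left(451 + 49\right) + 534\right)\right) \left(\left(-1\right) \left(-4\right) + \left(5 - -15\right)\right) \left(-14\right) = \left(-1356 + \left(500 + 534\right)\right) \left(4 + \left(5 + 15\right)\right) \left(-14\right) = \left(-1356 + 1034\right) \left(4 + 20\right) \left(-14\right) = - 322 \cdot 24 \left(-14\right) = \left(-322\right) \left(-336\right) = 108192$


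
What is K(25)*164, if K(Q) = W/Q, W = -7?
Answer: -1148/25 ≈ -45.920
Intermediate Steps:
K(Q) = -7/Q
K(25)*164 = -7/25*164 = -1148/25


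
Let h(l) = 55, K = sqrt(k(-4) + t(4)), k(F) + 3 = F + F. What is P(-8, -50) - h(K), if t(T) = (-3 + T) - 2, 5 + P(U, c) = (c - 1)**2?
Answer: 2541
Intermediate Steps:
P(U, c) = -5 + (-1 + c)**2 (P(U, c) = -5 + (c - 1)**2 = -5 + (-1 + c)**2)
k(F) = -3 + 2*F (k(F) = -3 + (F + F) = -3 + 2*F)
t(T) = -5 + T
K = 2*I*sqrt(3) (K = sqrt((-3 + 2*(-4)) + (-5 + 4)) = sqrt((-3 - 8) - 1) = sqrt(-11 - 1) = sqrt(-12) = 2*I*sqrt(3) ≈ 3.4641*I)
P(-8, -50) - h(K) = (-5 + (-1 - 50)**2) - 1*55 = (-5 + (-51)**2) - 55 = (-5 + 2601) - 55 = 2596 - 55 = 2541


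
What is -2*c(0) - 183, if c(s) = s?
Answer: -183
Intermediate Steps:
-2*c(0) - 183 = -2*0 - 183 = 0 - 183 = -183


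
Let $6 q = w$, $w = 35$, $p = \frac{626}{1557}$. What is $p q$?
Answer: $\frac{10955}{4671} \approx 2.3453$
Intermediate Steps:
$p = \frac{626}{1557}$ ($p = 626 \cdot \frac{1}{1557} = \frac{626}{1557} \approx 0.40206$)
$q = \frac{35}{6}$ ($q = \frac{1}{6} \cdot 35 = \frac{35}{6} \approx 5.8333$)
$p q = \frac{626}{1557} \cdot \frac{35}{6} = \frac{10955}{4671}$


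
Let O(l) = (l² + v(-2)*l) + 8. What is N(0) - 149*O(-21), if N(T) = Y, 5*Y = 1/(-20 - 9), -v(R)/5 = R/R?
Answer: -11969171/145 ≈ -82546.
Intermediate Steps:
v(R) = -5 (v(R) = -5*R/R = -5*1 = -5)
Y = -1/145 (Y = 1/(5*(-20 - 9)) = (⅕)/(-29) = (⅕)*(-1/29) = -1/145 ≈ -0.0068966)
N(T) = -1/145
O(l) = 8 + l² - 5*l (O(l) = (l² - 5*l) + 8 = 8 + l² - 5*l)
N(0) - 149*O(-21) = -1/145 - 149*(8 + (-21)² - 5*(-21)) = -1/145 - 149*(8 + 441 + 105) = -1/145 - 149*554 = -1/145 - 82546 = -11969171/145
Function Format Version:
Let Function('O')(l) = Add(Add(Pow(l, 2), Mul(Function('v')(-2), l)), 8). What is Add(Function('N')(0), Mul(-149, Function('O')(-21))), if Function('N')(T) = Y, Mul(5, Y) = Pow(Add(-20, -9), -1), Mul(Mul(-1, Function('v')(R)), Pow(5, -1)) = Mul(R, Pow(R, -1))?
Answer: Rational(-11969171, 145) ≈ -82546.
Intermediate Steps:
Function('v')(R) = -5 (Function('v')(R) = Mul(-5, Mul(R, Pow(R, -1))) = Mul(-5, 1) = -5)
Y = Rational(-1, 145) (Y = Mul(Rational(1, 5), Pow(Add(-20, -9), -1)) = Mul(Rational(1, 5), Pow(-29, -1)) = Mul(Rational(1, 5), Rational(-1, 29)) = Rational(-1, 145) ≈ -0.0068966)
Function('N')(T) = Rational(-1, 145)
Function('O')(l) = Add(8, Pow(l, 2), Mul(-5, l)) (Function('O')(l) = Add(Add(Pow(l, 2), Mul(-5, l)), 8) = Add(8, Pow(l, 2), Mul(-5, l)))
Add(Function('N')(0), Mul(-149, Function('O')(-21))) = Add(Rational(-1, 145), Mul(-149, Add(8, Pow(-21, 2), Mul(-5, -21)))) = Add(Rational(-1, 145), Mul(-149, Add(8, 441, 105))) = Add(Rational(-1, 145), Mul(-149, 554)) = Add(Rational(-1, 145), -82546) = Rational(-11969171, 145)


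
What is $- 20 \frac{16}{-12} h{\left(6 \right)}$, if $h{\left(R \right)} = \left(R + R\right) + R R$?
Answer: $1280$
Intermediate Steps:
$h{\left(R \right)} = R^{2} + 2 R$ ($h{\left(R \right)} = 2 R + R^{2} = R^{2} + 2 R$)
$- 20 \frac{16}{-12} h{\left(6 \right)} = - 20 \frac{16}{-12} \cdot 6 \left(2 + 6\right) = - 20 \cdot 16 \left(- \frac{1}{12}\right) 6 \cdot 8 = \left(-20\right) \left(- \frac{4}{3}\right) 48 = \frac{80}{3} \cdot 48 = 1280$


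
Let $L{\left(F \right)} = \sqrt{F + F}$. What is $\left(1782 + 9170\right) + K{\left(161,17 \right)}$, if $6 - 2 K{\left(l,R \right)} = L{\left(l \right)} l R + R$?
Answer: $\frac{21893}{2} - \frac{2737 \sqrt{322}}{2} \approx -13610.0$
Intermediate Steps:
$L{\left(F \right)} = \sqrt{2} \sqrt{F}$ ($L{\left(F \right)} = \sqrt{2 F} = \sqrt{2} \sqrt{F}$)
$K{\left(l,R \right)} = 3 - \frac{R}{2} - \frac{R \sqrt{2} l^{\frac{3}{2}}}{2}$ ($K{\left(l,R \right)} = 3 - \frac{\sqrt{2} \sqrt{l} l R + R}{2} = 3 - \frac{\sqrt{2} l^{\frac{3}{2}} R + R}{2} = 3 - \frac{R \sqrt{2} l^{\frac{3}{2}} + R}{2} = 3 - \frac{R + R \sqrt{2} l^{\frac{3}{2}}}{2} = 3 - \left(\frac{R}{2} + \frac{R \sqrt{2} l^{\frac{3}{2}}}{2}\right) = 3 - \frac{R}{2} - \frac{R \sqrt{2} l^{\frac{3}{2}}}{2}$)
$\left(1782 + 9170\right) + K{\left(161,17 \right)} = \left(1782 + 9170\right) - \left(\frac{11}{2} + \frac{17 \sqrt{2} \cdot 161^{\frac{3}{2}}}{2}\right) = 10952 - \left(\frac{11}{2} + \frac{17 \sqrt{2} \cdot 161 \sqrt{161}}{2}\right) = 10952 - \left(\frac{11}{2} + \frac{2737 \sqrt{322}}{2}\right) = \frac{21893}{2} - \frac{2737 \sqrt{322}}{2}$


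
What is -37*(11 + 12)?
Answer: -851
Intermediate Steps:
-37*(11 + 12) = -37*23 = -851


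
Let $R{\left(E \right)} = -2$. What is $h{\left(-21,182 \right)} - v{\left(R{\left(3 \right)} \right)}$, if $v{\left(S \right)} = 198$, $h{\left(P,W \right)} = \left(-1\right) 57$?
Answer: $-255$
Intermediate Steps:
$h{\left(P,W \right)} = -57$
$h{\left(-21,182 \right)} - v{\left(R{\left(3 \right)} \right)} = -57 - 198 = -255$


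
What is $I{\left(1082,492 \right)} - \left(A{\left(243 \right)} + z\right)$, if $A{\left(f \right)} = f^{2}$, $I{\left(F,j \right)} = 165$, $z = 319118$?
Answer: $-378002$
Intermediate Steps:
$I{\left(1082,492 \right)} - \left(A{\left(243 \right)} + z\right) = 165 - \left(243^{2} + 319118\right) = 165 - \left(59049 + 319118\right) = 165 - 378167 = -378002$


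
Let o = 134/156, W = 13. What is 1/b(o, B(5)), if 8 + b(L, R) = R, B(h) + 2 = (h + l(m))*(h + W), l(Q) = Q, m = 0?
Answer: 1/80 ≈ 0.012500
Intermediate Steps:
B(h) = -2 + h*(13 + h) (B(h) = -2 + (h + 0)*(h + 13) = -2 + h*(13 + h))
o = 67/78 (o = 134*(1/156) = 67/78 ≈ 0.85897)
b(L, R) = -8 + R
1/b(o, B(5)) = 1/(-8 + (-2 + 5² + 13*5)) = 1/(-8 + (-2 + 25 + 65)) = 1/(-8 + 88) = 1/80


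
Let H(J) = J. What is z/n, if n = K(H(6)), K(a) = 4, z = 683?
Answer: 683/4 ≈ 170.75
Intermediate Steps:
n = 4
z/n = 683/4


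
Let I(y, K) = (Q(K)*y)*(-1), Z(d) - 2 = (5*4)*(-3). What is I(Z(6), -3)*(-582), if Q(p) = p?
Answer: 101268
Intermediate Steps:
Z(d) = -58 (Z(d) = 2 + (5*4)*(-3) = 2 + 20*(-3) = 2 - 60 = -58)
I(y, K) = -K*y (I(y, K) = (K*y)*(-1) = -K*y)
I(Z(6), -3)*(-582) = -1*(-3)*(-58)*(-582) = -174*(-582) = 101268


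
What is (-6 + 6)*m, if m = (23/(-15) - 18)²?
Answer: 0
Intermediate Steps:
m = 85849/225 (m = (23*(-1/15) - 18)² = (-23/15 - 18)² = (-293/15)² = 85849/225 ≈ 381.55)
(-6 + 6)*m = (-6 + 6)*(85849/225) = 0*(85849/225) = 0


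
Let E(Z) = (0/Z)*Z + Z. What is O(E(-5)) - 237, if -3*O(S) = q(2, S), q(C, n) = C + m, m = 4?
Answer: -239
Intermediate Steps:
E(Z) = Z (E(Z) = 0*Z + Z = 0 + Z = Z)
q(C, n) = 4 + C (q(C, n) = C + 4 = 4 + C)
O(S) = -2 (O(S) = -(4 + 2)/3 = -⅓*6 = -2)
O(E(-5)) - 237 = -2 - 237 = -239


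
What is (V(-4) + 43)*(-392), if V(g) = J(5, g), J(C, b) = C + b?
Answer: -17248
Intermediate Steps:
V(g) = 5 + g
(V(-4) + 43)*(-392) = ((5 - 4) + 43)*(-392) = (1 + 43)*(-392) = 44*(-392) = -17248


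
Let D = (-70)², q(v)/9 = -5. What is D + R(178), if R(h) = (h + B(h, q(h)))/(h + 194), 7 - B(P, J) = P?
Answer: 1822807/372 ≈ 4900.0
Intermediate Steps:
q(v) = -45 (q(v) = 9*(-5) = -45)
D = 4900
B(P, J) = 7 - P
R(h) = 7/(194 + h) (R(h) = (h + (7 - h))/(h + 194) = 7/(194 + h))
D + R(178) = 4900 + 7/(194 + 178) = 4900 + 7/372 = 1822807/372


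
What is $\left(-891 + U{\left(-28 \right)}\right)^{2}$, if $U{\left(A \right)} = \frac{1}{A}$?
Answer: $\frac{622452601}{784} \approx 7.9395 \cdot 10^{5}$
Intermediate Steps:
$\left(-891 + U{\left(-28 \right)}\right)^{2} = \left(-891 + \frac{1}{-28}\right)^{2} = \left(-891 - \frac{1}{28}\right)^{2} = \left(- \frac{24949}{28}\right)^{2} = \frac{622452601}{784}$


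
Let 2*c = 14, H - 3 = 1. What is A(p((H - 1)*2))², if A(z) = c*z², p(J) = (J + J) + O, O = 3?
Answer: 2480625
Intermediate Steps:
H = 4 (H = 3 + 1 = 4)
c = 7 (c = (½)*14 = 7)
p(J) = 3 + 2*J (p(J) = (J + J) + 3 = 2*J + 3 = 3 + 2*J)
A(z) = 7*z²
A(p((H - 1)*2))² = (7*(3 + 2*((4 - 1)*2))²)² = (7*(3 + 2*(3*2))²)² = (7*(3 + 2*6)²)² = (7*(3 + 12)²)² = (7*15²)² = (7*225)² = 1575² = 2480625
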